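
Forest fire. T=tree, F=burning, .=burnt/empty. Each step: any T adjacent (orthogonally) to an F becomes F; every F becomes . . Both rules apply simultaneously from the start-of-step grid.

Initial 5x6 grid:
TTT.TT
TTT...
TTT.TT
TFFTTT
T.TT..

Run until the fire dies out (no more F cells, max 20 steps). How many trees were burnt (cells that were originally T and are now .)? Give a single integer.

Step 1: +5 fires, +2 burnt (F count now 5)
Step 2: +6 fires, +5 burnt (F count now 6)
Step 3: +5 fires, +6 burnt (F count now 5)
Step 4: +2 fires, +5 burnt (F count now 2)
Step 5: +0 fires, +2 burnt (F count now 0)
Fire out after step 5
Initially T: 20, now '.': 28
Total burnt (originally-T cells now '.'): 18

Answer: 18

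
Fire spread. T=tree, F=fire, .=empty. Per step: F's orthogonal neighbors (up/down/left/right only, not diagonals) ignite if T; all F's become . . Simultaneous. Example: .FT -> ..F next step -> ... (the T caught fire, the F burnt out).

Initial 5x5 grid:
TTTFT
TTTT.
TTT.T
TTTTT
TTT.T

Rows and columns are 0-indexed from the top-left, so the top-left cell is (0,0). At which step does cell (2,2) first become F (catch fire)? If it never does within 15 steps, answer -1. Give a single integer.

Step 1: cell (2,2)='T' (+3 fires, +1 burnt)
Step 2: cell (2,2)='T' (+2 fires, +3 burnt)
Step 3: cell (2,2)='F' (+3 fires, +2 burnt)
  -> target ignites at step 3
Step 4: cell (2,2)='.' (+3 fires, +3 burnt)
Step 5: cell (2,2)='.' (+4 fires, +3 burnt)
Step 6: cell (2,2)='.' (+3 fires, +4 burnt)
Step 7: cell (2,2)='.' (+3 fires, +3 burnt)
Step 8: cell (2,2)='.' (+0 fires, +3 burnt)
  fire out at step 8

3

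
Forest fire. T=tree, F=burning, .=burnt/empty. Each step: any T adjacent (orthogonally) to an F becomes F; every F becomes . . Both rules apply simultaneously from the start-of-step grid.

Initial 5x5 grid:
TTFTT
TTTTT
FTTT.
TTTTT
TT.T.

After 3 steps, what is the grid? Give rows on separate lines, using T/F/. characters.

Step 1: 6 trees catch fire, 2 burn out
  TF.FT
  FTFTT
  .FTT.
  FTTTT
  TT.T.
Step 2: 7 trees catch fire, 6 burn out
  F...F
  .F.FT
  ..FT.
  .FTTT
  FT.T.
Step 3: 4 trees catch fire, 7 burn out
  .....
  ....F
  ...F.
  ..FTT
  .F.T.

.....
....F
...F.
..FTT
.F.T.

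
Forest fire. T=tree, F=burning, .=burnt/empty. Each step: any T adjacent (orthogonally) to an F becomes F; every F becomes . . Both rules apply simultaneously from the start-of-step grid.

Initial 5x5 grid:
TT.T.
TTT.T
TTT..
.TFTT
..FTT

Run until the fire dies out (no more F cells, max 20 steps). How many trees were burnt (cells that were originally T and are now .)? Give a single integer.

Step 1: +4 fires, +2 burnt (F count now 4)
Step 2: +4 fires, +4 burnt (F count now 4)
Step 3: +2 fires, +4 burnt (F count now 2)
Step 4: +2 fires, +2 burnt (F count now 2)
Step 5: +1 fires, +2 burnt (F count now 1)
Step 6: +0 fires, +1 burnt (F count now 0)
Fire out after step 6
Initially T: 15, now '.': 23
Total burnt (originally-T cells now '.'): 13

Answer: 13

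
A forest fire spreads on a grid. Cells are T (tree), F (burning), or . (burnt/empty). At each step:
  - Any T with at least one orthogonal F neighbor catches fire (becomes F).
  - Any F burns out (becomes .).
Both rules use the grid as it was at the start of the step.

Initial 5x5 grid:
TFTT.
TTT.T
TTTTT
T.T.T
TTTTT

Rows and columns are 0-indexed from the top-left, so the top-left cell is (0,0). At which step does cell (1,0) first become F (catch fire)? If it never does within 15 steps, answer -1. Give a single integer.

Step 1: cell (1,0)='T' (+3 fires, +1 burnt)
Step 2: cell (1,0)='F' (+4 fires, +3 burnt)
  -> target ignites at step 2
Step 3: cell (1,0)='.' (+2 fires, +4 burnt)
Step 4: cell (1,0)='.' (+3 fires, +2 burnt)
Step 5: cell (1,0)='.' (+3 fires, +3 burnt)
Step 6: cell (1,0)='.' (+4 fires, +3 burnt)
Step 7: cell (1,0)='.' (+1 fires, +4 burnt)
Step 8: cell (1,0)='.' (+0 fires, +1 burnt)
  fire out at step 8

2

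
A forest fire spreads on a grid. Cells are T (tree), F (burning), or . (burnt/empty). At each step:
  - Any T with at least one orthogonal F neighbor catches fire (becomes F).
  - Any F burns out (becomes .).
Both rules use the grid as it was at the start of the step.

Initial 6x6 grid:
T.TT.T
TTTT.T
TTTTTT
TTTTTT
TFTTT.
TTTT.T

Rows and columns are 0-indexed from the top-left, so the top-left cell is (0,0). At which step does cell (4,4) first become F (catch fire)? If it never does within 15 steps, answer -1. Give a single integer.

Step 1: cell (4,4)='T' (+4 fires, +1 burnt)
Step 2: cell (4,4)='T' (+6 fires, +4 burnt)
Step 3: cell (4,4)='F' (+6 fires, +6 burnt)
  -> target ignites at step 3
Step 4: cell (4,4)='.' (+4 fires, +6 burnt)
Step 5: cell (4,4)='.' (+5 fires, +4 burnt)
Step 6: cell (4,4)='.' (+2 fires, +5 burnt)
Step 7: cell (4,4)='.' (+1 fires, +2 burnt)
Step 8: cell (4,4)='.' (+1 fires, +1 burnt)
Step 9: cell (4,4)='.' (+0 fires, +1 burnt)
  fire out at step 9

3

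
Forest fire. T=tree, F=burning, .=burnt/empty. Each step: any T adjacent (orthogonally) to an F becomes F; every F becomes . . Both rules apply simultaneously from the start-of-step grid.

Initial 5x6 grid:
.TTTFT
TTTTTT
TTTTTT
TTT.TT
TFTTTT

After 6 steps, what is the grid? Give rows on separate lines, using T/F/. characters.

Step 1: 6 trees catch fire, 2 burn out
  .TTF.F
  TTTTFT
  TTTTTT
  TFT.TT
  F.FTTT
Step 2: 8 trees catch fire, 6 burn out
  .TF...
  TTTF.F
  TFTTFT
  F.F.TT
  ...FTT
Step 3: 9 trees catch fire, 8 burn out
  .F....
  TFF...
  F.FF.F
  ....FT
  ....FT
Step 4: 3 trees catch fire, 9 burn out
  ......
  F.....
  ......
  .....F
  .....F
Step 5: 0 trees catch fire, 3 burn out
  ......
  ......
  ......
  ......
  ......
Step 6: 0 trees catch fire, 0 burn out
  ......
  ......
  ......
  ......
  ......

......
......
......
......
......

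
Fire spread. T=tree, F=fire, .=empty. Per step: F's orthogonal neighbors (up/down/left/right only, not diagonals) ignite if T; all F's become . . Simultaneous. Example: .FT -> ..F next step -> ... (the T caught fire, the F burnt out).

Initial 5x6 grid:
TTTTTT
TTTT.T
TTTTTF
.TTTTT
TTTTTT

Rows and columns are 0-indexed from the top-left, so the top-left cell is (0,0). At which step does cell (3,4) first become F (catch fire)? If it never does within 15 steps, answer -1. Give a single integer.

Step 1: cell (3,4)='T' (+3 fires, +1 burnt)
Step 2: cell (3,4)='F' (+4 fires, +3 burnt)
  -> target ignites at step 2
Step 3: cell (3,4)='.' (+5 fires, +4 burnt)
Step 4: cell (3,4)='.' (+5 fires, +5 burnt)
Step 5: cell (3,4)='.' (+5 fires, +5 burnt)
Step 6: cell (3,4)='.' (+3 fires, +5 burnt)
Step 7: cell (3,4)='.' (+2 fires, +3 burnt)
Step 8: cell (3,4)='.' (+0 fires, +2 burnt)
  fire out at step 8

2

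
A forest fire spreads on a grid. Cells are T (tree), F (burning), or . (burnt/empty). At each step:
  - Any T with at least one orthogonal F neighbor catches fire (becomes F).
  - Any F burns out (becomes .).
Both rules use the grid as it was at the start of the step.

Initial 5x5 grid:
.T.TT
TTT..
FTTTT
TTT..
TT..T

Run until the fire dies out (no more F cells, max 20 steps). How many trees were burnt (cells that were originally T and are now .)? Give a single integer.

Answer: 13

Derivation:
Step 1: +3 fires, +1 burnt (F count now 3)
Step 2: +4 fires, +3 burnt (F count now 4)
Step 3: +5 fires, +4 burnt (F count now 5)
Step 4: +1 fires, +5 burnt (F count now 1)
Step 5: +0 fires, +1 burnt (F count now 0)
Fire out after step 5
Initially T: 16, now '.': 22
Total burnt (originally-T cells now '.'): 13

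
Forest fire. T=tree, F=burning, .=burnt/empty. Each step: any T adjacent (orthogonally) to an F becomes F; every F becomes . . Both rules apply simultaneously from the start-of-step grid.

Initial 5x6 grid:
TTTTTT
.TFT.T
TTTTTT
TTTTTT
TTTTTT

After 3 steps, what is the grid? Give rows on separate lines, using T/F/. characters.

Step 1: 4 trees catch fire, 1 burn out
  TTFTTT
  .F.F.T
  TTFTTT
  TTTTTT
  TTTTTT
Step 2: 5 trees catch fire, 4 burn out
  TF.FTT
  .....T
  TF.FTT
  TTFTTT
  TTTTTT
Step 3: 7 trees catch fire, 5 burn out
  F...FT
  .....T
  F...FT
  TF.FTT
  TTFTTT

F...FT
.....T
F...FT
TF.FTT
TTFTTT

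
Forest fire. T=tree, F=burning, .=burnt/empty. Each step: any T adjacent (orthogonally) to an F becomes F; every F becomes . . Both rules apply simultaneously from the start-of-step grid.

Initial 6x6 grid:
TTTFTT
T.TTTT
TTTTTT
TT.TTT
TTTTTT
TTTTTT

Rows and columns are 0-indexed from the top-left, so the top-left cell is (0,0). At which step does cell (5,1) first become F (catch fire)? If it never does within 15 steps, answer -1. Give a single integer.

Step 1: cell (5,1)='T' (+3 fires, +1 burnt)
Step 2: cell (5,1)='T' (+5 fires, +3 burnt)
Step 3: cell (5,1)='T' (+5 fires, +5 burnt)
Step 4: cell (5,1)='T' (+5 fires, +5 burnt)
Step 5: cell (5,1)='T' (+6 fires, +5 burnt)
Step 6: cell (5,1)='T' (+5 fires, +6 burnt)
Step 7: cell (5,1)='F' (+3 fires, +5 burnt)
  -> target ignites at step 7
Step 8: cell (5,1)='.' (+1 fires, +3 burnt)
Step 9: cell (5,1)='.' (+0 fires, +1 burnt)
  fire out at step 9

7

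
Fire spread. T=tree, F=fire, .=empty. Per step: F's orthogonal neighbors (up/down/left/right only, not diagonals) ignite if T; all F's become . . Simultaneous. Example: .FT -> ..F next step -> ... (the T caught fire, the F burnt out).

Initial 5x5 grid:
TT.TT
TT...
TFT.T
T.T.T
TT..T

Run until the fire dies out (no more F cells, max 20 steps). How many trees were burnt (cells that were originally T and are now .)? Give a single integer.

Answer: 10

Derivation:
Step 1: +3 fires, +1 burnt (F count now 3)
Step 2: +4 fires, +3 burnt (F count now 4)
Step 3: +2 fires, +4 burnt (F count now 2)
Step 4: +1 fires, +2 burnt (F count now 1)
Step 5: +0 fires, +1 burnt (F count now 0)
Fire out after step 5
Initially T: 15, now '.': 20
Total burnt (originally-T cells now '.'): 10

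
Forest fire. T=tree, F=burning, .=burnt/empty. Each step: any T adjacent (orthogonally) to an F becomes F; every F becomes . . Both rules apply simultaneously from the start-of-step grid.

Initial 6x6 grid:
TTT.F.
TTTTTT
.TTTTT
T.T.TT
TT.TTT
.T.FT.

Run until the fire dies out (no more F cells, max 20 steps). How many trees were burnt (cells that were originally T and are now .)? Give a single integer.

Step 1: +3 fires, +2 burnt (F count now 3)
Step 2: +4 fires, +3 burnt (F count now 4)
Step 3: +5 fires, +4 burnt (F count now 5)
Step 4: +4 fires, +5 burnt (F count now 4)
Step 5: +4 fires, +4 burnt (F count now 4)
Step 6: +1 fires, +4 burnt (F count now 1)
Step 7: +0 fires, +1 burnt (F count now 0)
Fire out after step 7
Initially T: 25, now '.': 32
Total burnt (originally-T cells now '.'): 21

Answer: 21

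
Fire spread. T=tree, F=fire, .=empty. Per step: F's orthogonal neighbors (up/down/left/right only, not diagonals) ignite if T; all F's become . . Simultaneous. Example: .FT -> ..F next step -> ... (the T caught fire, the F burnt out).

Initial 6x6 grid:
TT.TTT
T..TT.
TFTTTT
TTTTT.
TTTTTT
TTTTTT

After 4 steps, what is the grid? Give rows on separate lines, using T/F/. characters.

Step 1: 3 trees catch fire, 1 burn out
  TT.TTT
  T..TT.
  F.FTTT
  TFTTT.
  TTTTTT
  TTTTTT
Step 2: 5 trees catch fire, 3 burn out
  TT.TTT
  F..TT.
  ...FTT
  F.FTT.
  TFTTTT
  TTTTTT
Step 3: 7 trees catch fire, 5 burn out
  FT.TTT
  ...FT.
  ....FT
  ...FT.
  F.FTTT
  TFTTTT
Step 4: 8 trees catch fire, 7 burn out
  .F.FTT
  ....F.
  .....F
  ....F.
  ...FTT
  F.FTTT

.F.FTT
....F.
.....F
....F.
...FTT
F.FTTT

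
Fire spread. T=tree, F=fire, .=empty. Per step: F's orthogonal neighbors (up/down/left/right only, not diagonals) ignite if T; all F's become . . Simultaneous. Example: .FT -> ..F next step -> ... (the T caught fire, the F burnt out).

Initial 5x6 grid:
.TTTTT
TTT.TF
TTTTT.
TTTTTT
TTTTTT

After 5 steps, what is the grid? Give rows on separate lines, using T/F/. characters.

Step 1: 2 trees catch fire, 1 burn out
  .TTTTF
  TTT.F.
  TTTTT.
  TTTTTT
  TTTTTT
Step 2: 2 trees catch fire, 2 burn out
  .TTTF.
  TTT...
  TTTTF.
  TTTTTT
  TTTTTT
Step 3: 3 trees catch fire, 2 burn out
  .TTF..
  TTT...
  TTTF..
  TTTTFT
  TTTTTT
Step 4: 5 trees catch fire, 3 burn out
  .TF...
  TTT...
  TTF...
  TTTF.F
  TTTTFT
Step 5: 6 trees catch fire, 5 burn out
  .F....
  TTF...
  TF....
  TTF...
  TTTF.F

.F....
TTF...
TF....
TTF...
TTTF.F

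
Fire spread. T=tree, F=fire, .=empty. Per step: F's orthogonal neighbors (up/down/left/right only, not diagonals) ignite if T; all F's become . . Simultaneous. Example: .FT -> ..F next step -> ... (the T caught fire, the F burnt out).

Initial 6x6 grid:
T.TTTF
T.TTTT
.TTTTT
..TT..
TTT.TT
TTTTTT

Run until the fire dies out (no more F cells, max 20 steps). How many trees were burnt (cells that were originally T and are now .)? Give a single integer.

Step 1: +2 fires, +1 burnt (F count now 2)
Step 2: +3 fires, +2 burnt (F count now 3)
Step 3: +3 fires, +3 burnt (F count now 3)
Step 4: +2 fires, +3 burnt (F count now 2)
Step 5: +2 fires, +2 burnt (F count now 2)
Step 6: +2 fires, +2 burnt (F count now 2)
Step 7: +1 fires, +2 burnt (F count now 1)
Step 8: +2 fires, +1 burnt (F count now 2)
Step 9: +3 fires, +2 burnt (F count now 3)
Step 10: +2 fires, +3 burnt (F count now 2)
Step 11: +2 fires, +2 burnt (F count now 2)
Step 12: +1 fires, +2 burnt (F count now 1)
Step 13: +0 fires, +1 burnt (F count now 0)
Fire out after step 13
Initially T: 27, now '.': 34
Total burnt (originally-T cells now '.'): 25

Answer: 25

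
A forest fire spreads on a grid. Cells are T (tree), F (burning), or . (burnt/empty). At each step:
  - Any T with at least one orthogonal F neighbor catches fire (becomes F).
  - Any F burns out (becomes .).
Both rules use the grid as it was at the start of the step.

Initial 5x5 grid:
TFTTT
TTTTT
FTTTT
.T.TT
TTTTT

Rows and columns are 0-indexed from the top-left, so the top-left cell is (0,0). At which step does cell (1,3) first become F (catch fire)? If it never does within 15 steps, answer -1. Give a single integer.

Step 1: cell (1,3)='T' (+5 fires, +2 burnt)
Step 2: cell (1,3)='T' (+4 fires, +5 burnt)
Step 3: cell (1,3)='F' (+4 fires, +4 burnt)
  -> target ignites at step 3
Step 4: cell (1,3)='.' (+5 fires, +4 burnt)
Step 5: cell (1,3)='.' (+2 fires, +5 burnt)
Step 6: cell (1,3)='.' (+1 fires, +2 burnt)
Step 7: cell (1,3)='.' (+0 fires, +1 burnt)
  fire out at step 7

3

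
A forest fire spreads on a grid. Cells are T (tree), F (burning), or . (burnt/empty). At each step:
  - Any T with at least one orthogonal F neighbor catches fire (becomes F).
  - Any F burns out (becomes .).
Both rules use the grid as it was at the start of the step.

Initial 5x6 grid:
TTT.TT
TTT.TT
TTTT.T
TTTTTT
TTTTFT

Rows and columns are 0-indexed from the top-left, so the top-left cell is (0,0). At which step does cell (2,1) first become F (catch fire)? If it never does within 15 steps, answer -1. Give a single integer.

Step 1: cell (2,1)='T' (+3 fires, +1 burnt)
Step 2: cell (2,1)='T' (+3 fires, +3 burnt)
Step 3: cell (2,1)='T' (+4 fires, +3 burnt)
Step 4: cell (2,1)='T' (+4 fires, +4 burnt)
Step 5: cell (2,1)='F' (+5 fires, +4 burnt)
  -> target ignites at step 5
Step 6: cell (2,1)='.' (+4 fires, +5 burnt)
Step 7: cell (2,1)='.' (+2 fires, +4 burnt)
Step 8: cell (2,1)='.' (+1 fires, +2 burnt)
Step 9: cell (2,1)='.' (+0 fires, +1 burnt)
  fire out at step 9

5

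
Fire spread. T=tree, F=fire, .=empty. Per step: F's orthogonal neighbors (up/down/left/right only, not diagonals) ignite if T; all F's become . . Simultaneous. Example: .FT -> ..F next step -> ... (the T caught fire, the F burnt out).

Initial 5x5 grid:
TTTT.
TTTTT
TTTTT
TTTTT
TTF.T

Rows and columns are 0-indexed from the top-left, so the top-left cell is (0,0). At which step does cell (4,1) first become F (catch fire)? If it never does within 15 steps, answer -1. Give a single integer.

Step 1: cell (4,1)='F' (+2 fires, +1 burnt)
  -> target ignites at step 1
Step 2: cell (4,1)='.' (+4 fires, +2 burnt)
Step 3: cell (4,1)='.' (+5 fires, +4 burnt)
Step 4: cell (4,1)='.' (+6 fires, +5 burnt)
Step 5: cell (4,1)='.' (+4 fires, +6 burnt)
Step 6: cell (4,1)='.' (+1 fires, +4 burnt)
Step 7: cell (4,1)='.' (+0 fires, +1 burnt)
  fire out at step 7

1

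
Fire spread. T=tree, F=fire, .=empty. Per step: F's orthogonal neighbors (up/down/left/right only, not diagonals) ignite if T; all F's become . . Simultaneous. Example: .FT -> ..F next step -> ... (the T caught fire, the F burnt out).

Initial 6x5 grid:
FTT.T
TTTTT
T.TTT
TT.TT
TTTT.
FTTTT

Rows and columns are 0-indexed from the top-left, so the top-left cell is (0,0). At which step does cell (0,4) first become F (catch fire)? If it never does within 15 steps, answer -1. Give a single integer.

Step 1: cell (0,4)='T' (+4 fires, +2 burnt)
Step 2: cell (0,4)='T' (+6 fires, +4 burnt)
Step 3: cell (0,4)='T' (+4 fires, +6 burnt)
Step 4: cell (0,4)='T' (+4 fires, +4 burnt)
Step 5: cell (0,4)='T' (+3 fires, +4 burnt)
Step 6: cell (0,4)='F' (+3 fires, +3 burnt)
  -> target ignites at step 6
Step 7: cell (0,4)='.' (+0 fires, +3 burnt)
  fire out at step 7

6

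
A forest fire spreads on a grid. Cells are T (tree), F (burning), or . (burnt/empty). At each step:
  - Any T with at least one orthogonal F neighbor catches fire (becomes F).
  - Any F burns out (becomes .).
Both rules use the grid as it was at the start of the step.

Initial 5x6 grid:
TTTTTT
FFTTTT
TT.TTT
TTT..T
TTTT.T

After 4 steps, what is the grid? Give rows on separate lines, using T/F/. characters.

Step 1: 5 trees catch fire, 2 burn out
  FFTTTT
  ..FTTT
  FF.TTT
  TTT..T
  TTTT.T
Step 2: 4 trees catch fire, 5 burn out
  ..FTTT
  ...FTT
  ...TTT
  FFT..T
  TTTT.T
Step 3: 6 trees catch fire, 4 burn out
  ...FTT
  ....FT
  ...FTT
  ..F..T
  FFTT.T
Step 4: 4 trees catch fire, 6 burn out
  ....FT
  .....F
  ....FT
  .....T
  ..FT.T

....FT
.....F
....FT
.....T
..FT.T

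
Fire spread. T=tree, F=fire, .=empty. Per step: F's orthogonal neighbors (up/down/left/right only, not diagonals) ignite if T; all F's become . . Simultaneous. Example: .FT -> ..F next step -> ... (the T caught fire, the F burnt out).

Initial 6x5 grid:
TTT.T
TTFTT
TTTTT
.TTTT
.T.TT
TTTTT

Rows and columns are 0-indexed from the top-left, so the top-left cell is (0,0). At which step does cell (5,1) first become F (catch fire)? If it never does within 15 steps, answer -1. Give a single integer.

Step 1: cell (5,1)='T' (+4 fires, +1 burnt)
Step 2: cell (5,1)='T' (+6 fires, +4 burnt)
Step 3: cell (5,1)='T' (+6 fires, +6 burnt)
Step 4: cell (5,1)='T' (+3 fires, +6 burnt)
Step 5: cell (5,1)='F' (+3 fires, +3 burnt)
  -> target ignites at step 5
Step 6: cell (5,1)='.' (+3 fires, +3 burnt)
Step 7: cell (5,1)='.' (+0 fires, +3 burnt)
  fire out at step 7

5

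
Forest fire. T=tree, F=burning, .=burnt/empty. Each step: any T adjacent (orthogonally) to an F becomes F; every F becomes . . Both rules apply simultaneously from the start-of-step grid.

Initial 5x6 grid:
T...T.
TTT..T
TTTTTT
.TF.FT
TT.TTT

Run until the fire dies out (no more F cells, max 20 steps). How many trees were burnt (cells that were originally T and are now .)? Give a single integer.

Step 1: +5 fires, +2 burnt (F count now 5)
Step 2: +7 fires, +5 burnt (F count now 7)
Step 3: +4 fires, +7 burnt (F count now 4)
Step 4: +1 fires, +4 burnt (F count now 1)
Step 5: +1 fires, +1 burnt (F count now 1)
Step 6: +0 fires, +1 burnt (F count now 0)
Fire out after step 6
Initially T: 19, now '.': 29
Total burnt (originally-T cells now '.'): 18

Answer: 18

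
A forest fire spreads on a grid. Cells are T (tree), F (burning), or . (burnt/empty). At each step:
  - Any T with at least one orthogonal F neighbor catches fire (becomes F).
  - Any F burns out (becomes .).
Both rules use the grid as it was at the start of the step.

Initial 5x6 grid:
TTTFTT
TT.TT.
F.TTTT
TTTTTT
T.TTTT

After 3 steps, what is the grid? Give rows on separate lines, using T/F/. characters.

Step 1: 5 trees catch fire, 2 burn out
  TTF.FT
  FT.FT.
  ..TTTT
  FTTTTT
  T.TTTT
Step 2: 8 trees catch fire, 5 burn out
  FF...F
  .F..F.
  ..TFTT
  .FTTTT
  F.TTTT
Step 3: 4 trees catch fire, 8 burn out
  ......
  ......
  ..F.FT
  ..FFTT
  ..TTTT

......
......
..F.FT
..FFTT
..TTTT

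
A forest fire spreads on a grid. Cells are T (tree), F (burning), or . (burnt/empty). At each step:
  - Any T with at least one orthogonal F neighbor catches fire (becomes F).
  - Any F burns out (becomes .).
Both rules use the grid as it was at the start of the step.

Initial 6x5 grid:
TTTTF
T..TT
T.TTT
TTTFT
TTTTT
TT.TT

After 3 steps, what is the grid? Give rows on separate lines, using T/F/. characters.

Step 1: 6 trees catch fire, 2 burn out
  TTTF.
  T..TF
  T.TFT
  TTF.F
  TTTFT
  TT.TT
Step 2: 8 trees catch fire, 6 burn out
  TTF..
  T..F.
  T.F.F
  TF...
  TTF.F
  TT.FT
Step 3: 4 trees catch fire, 8 burn out
  TF...
  T....
  T....
  F....
  TF...
  TT..F

TF...
T....
T....
F....
TF...
TT..F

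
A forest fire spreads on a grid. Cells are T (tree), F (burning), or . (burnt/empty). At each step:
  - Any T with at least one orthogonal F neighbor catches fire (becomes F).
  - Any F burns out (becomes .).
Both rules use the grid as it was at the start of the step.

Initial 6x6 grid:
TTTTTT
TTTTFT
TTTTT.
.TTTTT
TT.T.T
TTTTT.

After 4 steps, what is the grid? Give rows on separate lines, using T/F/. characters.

Step 1: 4 trees catch fire, 1 burn out
  TTTTFT
  TTTF.F
  TTTTF.
  .TTTTT
  TT.T.T
  TTTTT.
Step 2: 5 trees catch fire, 4 burn out
  TTTF.F
  TTF...
  TTTF..
  .TTTFT
  TT.T.T
  TTTTT.
Step 3: 5 trees catch fire, 5 burn out
  TTF...
  TF....
  TTF...
  .TTF.F
  TT.T.T
  TTTTT.
Step 4: 6 trees catch fire, 5 burn out
  TF....
  F.....
  TF....
  .TF...
  TT.F.F
  TTTTT.

TF....
F.....
TF....
.TF...
TT.F.F
TTTTT.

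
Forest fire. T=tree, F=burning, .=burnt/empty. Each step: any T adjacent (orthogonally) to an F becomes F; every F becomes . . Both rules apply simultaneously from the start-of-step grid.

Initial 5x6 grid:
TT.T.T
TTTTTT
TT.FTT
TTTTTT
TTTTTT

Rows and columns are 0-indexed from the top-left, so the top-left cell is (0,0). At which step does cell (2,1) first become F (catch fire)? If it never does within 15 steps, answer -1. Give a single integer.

Step 1: cell (2,1)='T' (+3 fires, +1 burnt)
Step 2: cell (2,1)='T' (+7 fires, +3 burnt)
Step 3: cell (2,1)='T' (+6 fires, +7 burnt)
Step 4: cell (2,1)='F' (+7 fires, +6 burnt)
  -> target ignites at step 4
Step 5: cell (2,1)='.' (+3 fires, +7 burnt)
Step 6: cell (2,1)='.' (+0 fires, +3 burnt)
  fire out at step 6

4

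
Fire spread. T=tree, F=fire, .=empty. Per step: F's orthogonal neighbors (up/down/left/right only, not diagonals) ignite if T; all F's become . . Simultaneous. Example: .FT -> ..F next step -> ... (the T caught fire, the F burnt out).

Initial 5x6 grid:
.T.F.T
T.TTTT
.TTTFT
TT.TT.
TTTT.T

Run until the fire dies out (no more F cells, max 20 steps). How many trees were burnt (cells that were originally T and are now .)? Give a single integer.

Step 1: +5 fires, +2 burnt (F count now 5)
Step 2: +4 fires, +5 burnt (F count now 4)
Step 3: +3 fires, +4 burnt (F count now 3)
Step 4: +2 fires, +3 burnt (F count now 2)
Step 5: +2 fires, +2 burnt (F count now 2)
Step 6: +1 fires, +2 burnt (F count now 1)
Step 7: +0 fires, +1 burnt (F count now 0)
Fire out after step 7
Initially T: 20, now '.': 27
Total burnt (originally-T cells now '.'): 17

Answer: 17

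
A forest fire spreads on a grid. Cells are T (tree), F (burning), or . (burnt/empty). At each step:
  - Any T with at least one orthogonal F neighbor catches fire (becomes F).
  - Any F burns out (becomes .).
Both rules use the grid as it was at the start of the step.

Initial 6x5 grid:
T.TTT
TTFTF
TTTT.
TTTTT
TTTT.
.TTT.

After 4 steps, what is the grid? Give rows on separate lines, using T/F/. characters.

Step 1: 5 trees catch fire, 2 burn out
  T.FTF
  TF.F.
  TTFT.
  TTTTT
  TTTT.
  .TTT.
Step 2: 5 trees catch fire, 5 burn out
  T..F.
  F....
  TF.F.
  TTFTT
  TTTT.
  .TTT.
Step 3: 5 trees catch fire, 5 burn out
  F....
  .....
  F....
  TF.FT
  TTFT.
  .TTT.
Step 4: 5 trees catch fire, 5 burn out
  .....
  .....
  .....
  F...F
  TF.F.
  .TFT.

.....
.....
.....
F...F
TF.F.
.TFT.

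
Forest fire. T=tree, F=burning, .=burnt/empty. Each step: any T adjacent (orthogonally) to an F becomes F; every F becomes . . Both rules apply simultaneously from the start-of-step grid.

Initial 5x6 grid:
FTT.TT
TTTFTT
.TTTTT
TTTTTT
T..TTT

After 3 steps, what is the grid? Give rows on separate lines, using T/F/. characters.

Step 1: 5 trees catch fire, 2 burn out
  .FT.TT
  FTF.FT
  .TTFTT
  TTTTTT
  T..TTT
Step 2: 7 trees catch fire, 5 burn out
  ..F.FT
  .F...F
  .TF.FT
  TTTFTT
  T..TTT
Step 3: 6 trees catch fire, 7 burn out
  .....F
  ......
  .F...F
  TTF.FT
  T..FTT

.....F
......
.F...F
TTF.FT
T..FTT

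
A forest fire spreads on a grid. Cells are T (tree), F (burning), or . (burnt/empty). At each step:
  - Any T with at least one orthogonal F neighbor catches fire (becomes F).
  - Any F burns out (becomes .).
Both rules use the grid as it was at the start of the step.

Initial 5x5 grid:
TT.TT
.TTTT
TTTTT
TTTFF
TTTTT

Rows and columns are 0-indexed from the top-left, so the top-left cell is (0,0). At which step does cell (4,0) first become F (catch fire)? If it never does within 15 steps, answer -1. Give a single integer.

Step 1: cell (4,0)='T' (+5 fires, +2 burnt)
Step 2: cell (4,0)='T' (+5 fires, +5 burnt)
Step 3: cell (4,0)='T' (+6 fires, +5 burnt)
Step 4: cell (4,0)='F' (+3 fires, +6 burnt)
  -> target ignites at step 4
Step 5: cell (4,0)='.' (+1 fires, +3 burnt)
Step 6: cell (4,0)='.' (+1 fires, +1 burnt)
Step 7: cell (4,0)='.' (+0 fires, +1 burnt)
  fire out at step 7

4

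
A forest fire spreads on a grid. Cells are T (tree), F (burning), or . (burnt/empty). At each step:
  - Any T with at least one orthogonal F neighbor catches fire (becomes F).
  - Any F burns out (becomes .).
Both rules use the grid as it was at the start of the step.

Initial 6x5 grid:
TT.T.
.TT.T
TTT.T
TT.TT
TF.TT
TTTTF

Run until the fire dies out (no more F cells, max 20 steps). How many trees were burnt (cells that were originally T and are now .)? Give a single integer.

Answer: 20

Derivation:
Step 1: +5 fires, +2 burnt (F count now 5)
Step 2: +6 fires, +5 burnt (F count now 6)
Step 3: +5 fires, +6 burnt (F count now 5)
Step 4: +3 fires, +5 burnt (F count now 3)
Step 5: +1 fires, +3 burnt (F count now 1)
Step 6: +0 fires, +1 burnt (F count now 0)
Fire out after step 6
Initially T: 21, now '.': 29
Total burnt (originally-T cells now '.'): 20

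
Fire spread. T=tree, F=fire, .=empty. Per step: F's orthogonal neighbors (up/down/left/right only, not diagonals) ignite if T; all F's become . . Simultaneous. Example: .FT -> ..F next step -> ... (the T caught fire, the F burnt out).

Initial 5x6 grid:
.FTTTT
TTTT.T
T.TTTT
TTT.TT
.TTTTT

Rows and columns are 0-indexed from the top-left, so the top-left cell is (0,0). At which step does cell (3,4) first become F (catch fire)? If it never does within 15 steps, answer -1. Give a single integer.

Step 1: cell (3,4)='T' (+2 fires, +1 burnt)
Step 2: cell (3,4)='T' (+3 fires, +2 burnt)
Step 3: cell (3,4)='T' (+4 fires, +3 burnt)
Step 4: cell (3,4)='T' (+4 fires, +4 burnt)
Step 5: cell (3,4)='T' (+4 fires, +4 burnt)
Step 6: cell (3,4)='F' (+4 fires, +4 burnt)
  -> target ignites at step 6
Step 7: cell (3,4)='.' (+2 fires, +4 burnt)
Step 8: cell (3,4)='.' (+1 fires, +2 burnt)
Step 9: cell (3,4)='.' (+0 fires, +1 burnt)
  fire out at step 9

6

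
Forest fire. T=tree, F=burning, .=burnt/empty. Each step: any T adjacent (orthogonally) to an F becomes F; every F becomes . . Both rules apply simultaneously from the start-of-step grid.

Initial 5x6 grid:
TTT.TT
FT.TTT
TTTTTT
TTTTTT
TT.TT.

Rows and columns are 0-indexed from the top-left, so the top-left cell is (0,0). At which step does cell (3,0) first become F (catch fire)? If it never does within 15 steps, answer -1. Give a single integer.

Step 1: cell (3,0)='T' (+3 fires, +1 burnt)
Step 2: cell (3,0)='F' (+3 fires, +3 burnt)
  -> target ignites at step 2
Step 3: cell (3,0)='.' (+4 fires, +3 burnt)
Step 4: cell (3,0)='.' (+3 fires, +4 burnt)
Step 5: cell (3,0)='.' (+3 fires, +3 burnt)
Step 6: cell (3,0)='.' (+4 fires, +3 burnt)
Step 7: cell (3,0)='.' (+4 fires, +4 burnt)
Step 8: cell (3,0)='.' (+1 fires, +4 burnt)
Step 9: cell (3,0)='.' (+0 fires, +1 burnt)
  fire out at step 9

2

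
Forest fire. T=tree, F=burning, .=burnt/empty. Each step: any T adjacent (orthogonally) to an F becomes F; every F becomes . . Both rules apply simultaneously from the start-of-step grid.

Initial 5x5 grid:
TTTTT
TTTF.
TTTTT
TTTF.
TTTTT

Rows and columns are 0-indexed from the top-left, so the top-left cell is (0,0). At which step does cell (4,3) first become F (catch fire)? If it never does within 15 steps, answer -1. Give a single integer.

Step 1: cell (4,3)='F' (+5 fires, +2 burnt)
  -> target ignites at step 1
Step 2: cell (4,3)='.' (+8 fires, +5 burnt)
Step 3: cell (4,3)='.' (+5 fires, +8 burnt)
Step 4: cell (4,3)='.' (+3 fires, +5 burnt)
Step 5: cell (4,3)='.' (+0 fires, +3 burnt)
  fire out at step 5

1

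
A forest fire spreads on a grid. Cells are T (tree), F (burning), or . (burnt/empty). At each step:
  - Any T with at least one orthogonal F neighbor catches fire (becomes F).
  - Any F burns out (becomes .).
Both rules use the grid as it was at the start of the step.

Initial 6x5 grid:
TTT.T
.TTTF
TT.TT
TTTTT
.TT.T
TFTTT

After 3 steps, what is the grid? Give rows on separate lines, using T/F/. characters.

Step 1: 6 trees catch fire, 2 burn out
  TTT.F
  .TTF.
  TT.TF
  TTTTT
  .FT.T
  F.FTT
Step 2: 6 trees catch fire, 6 burn out
  TTT..
  .TF..
  TT.F.
  TFTTF
  ..F.T
  ...FT
Step 3: 8 trees catch fire, 6 burn out
  TTF..
  .F...
  TF...
  F.FF.
  ....F
  ....F

TTF..
.F...
TF...
F.FF.
....F
....F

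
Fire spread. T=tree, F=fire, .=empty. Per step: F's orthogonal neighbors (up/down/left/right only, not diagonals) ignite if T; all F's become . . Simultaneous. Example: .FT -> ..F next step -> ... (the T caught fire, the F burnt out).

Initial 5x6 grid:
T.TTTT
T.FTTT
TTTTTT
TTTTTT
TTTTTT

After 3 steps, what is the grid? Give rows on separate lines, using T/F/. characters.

Step 1: 3 trees catch fire, 1 burn out
  T.FTTT
  T..FTT
  TTFTTT
  TTTTTT
  TTTTTT
Step 2: 5 trees catch fire, 3 burn out
  T..FTT
  T...FT
  TF.FTT
  TTFTTT
  TTTTTT
Step 3: 7 trees catch fire, 5 burn out
  T...FT
  T....F
  F...FT
  TF.FTT
  TTFTTT

T...FT
T....F
F...FT
TF.FTT
TTFTTT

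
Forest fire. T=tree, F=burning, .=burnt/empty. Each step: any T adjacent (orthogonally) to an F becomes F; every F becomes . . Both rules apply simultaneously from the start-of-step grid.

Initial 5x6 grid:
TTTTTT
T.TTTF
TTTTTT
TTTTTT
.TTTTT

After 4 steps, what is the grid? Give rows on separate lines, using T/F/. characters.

Step 1: 3 trees catch fire, 1 burn out
  TTTTTF
  T.TTF.
  TTTTTF
  TTTTTT
  .TTTTT
Step 2: 4 trees catch fire, 3 burn out
  TTTTF.
  T.TF..
  TTTTF.
  TTTTTF
  .TTTTT
Step 3: 5 trees catch fire, 4 burn out
  TTTF..
  T.F...
  TTTF..
  TTTTF.
  .TTTTF
Step 4: 4 trees catch fire, 5 burn out
  TTF...
  T.....
  TTF...
  TTTF..
  .TTTF.

TTF...
T.....
TTF...
TTTF..
.TTTF.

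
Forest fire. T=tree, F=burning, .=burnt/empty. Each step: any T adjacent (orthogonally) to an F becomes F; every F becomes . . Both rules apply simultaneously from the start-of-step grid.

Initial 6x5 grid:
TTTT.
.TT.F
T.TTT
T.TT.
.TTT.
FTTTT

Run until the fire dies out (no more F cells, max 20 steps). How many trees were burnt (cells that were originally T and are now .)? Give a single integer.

Answer: 18

Derivation:
Step 1: +2 fires, +2 burnt (F count now 2)
Step 2: +3 fires, +2 burnt (F count now 3)
Step 3: +4 fires, +3 burnt (F count now 4)
Step 4: +4 fires, +4 burnt (F count now 4)
Step 5: +2 fires, +4 burnt (F count now 2)
Step 6: +2 fires, +2 burnt (F count now 2)
Step 7: +1 fires, +2 burnt (F count now 1)
Step 8: +0 fires, +1 burnt (F count now 0)
Fire out after step 8
Initially T: 20, now '.': 28
Total burnt (originally-T cells now '.'): 18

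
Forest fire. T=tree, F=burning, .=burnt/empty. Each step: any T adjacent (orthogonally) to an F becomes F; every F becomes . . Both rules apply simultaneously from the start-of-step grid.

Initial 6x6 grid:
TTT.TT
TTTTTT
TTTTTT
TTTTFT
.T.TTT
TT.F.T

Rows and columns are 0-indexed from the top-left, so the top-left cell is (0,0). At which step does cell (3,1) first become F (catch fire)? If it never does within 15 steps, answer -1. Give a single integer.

Step 1: cell (3,1)='T' (+5 fires, +2 burnt)
Step 2: cell (3,1)='T' (+5 fires, +5 burnt)
Step 3: cell (3,1)='F' (+6 fires, +5 burnt)
  -> target ignites at step 3
Step 4: cell (3,1)='.' (+5 fires, +6 burnt)
Step 5: cell (3,1)='.' (+4 fires, +5 burnt)
Step 6: cell (3,1)='.' (+3 fires, +4 burnt)
Step 7: cell (3,1)='.' (+1 fires, +3 burnt)
Step 8: cell (3,1)='.' (+0 fires, +1 burnt)
  fire out at step 8

3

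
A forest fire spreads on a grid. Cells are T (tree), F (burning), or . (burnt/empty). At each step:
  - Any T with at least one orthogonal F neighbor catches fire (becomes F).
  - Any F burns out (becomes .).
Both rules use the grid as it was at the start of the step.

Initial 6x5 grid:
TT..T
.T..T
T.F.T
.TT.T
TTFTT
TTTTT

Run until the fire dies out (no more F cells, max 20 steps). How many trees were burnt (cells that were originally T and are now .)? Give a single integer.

Answer: 15

Derivation:
Step 1: +4 fires, +2 burnt (F count now 4)
Step 2: +5 fires, +4 burnt (F count now 5)
Step 3: +3 fires, +5 burnt (F count now 3)
Step 4: +1 fires, +3 burnt (F count now 1)
Step 5: +1 fires, +1 burnt (F count now 1)
Step 6: +1 fires, +1 burnt (F count now 1)
Step 7: +0 fires, +1 burnt (F count now 0)
Fire out after step 7
Initially T: 19, now '.': 26
Total burnt (originally-T cells now '.'): 15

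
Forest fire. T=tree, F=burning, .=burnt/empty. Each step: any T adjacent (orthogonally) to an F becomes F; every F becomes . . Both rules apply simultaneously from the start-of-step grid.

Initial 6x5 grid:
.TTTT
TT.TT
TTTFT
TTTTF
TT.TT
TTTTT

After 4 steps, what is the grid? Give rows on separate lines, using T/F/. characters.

Step 1: 5 trees catch fire, 2 burn out
  .TTTT
  TT.FT
  TTF.F
  TTTF.
  TT.TF
  TTTTT
Step 2: 6 trees catch fire, 5 burn out
  .TTFT
  TT..F
  TF...
  TTF..
  TT.F.
  TTTTF
Step 3: 6 trees catch fire, 6 burn out
  .TF.F
  TF...
  F....
  TF...
  TT...
  TTTF.
Step 4: 5 trees catch fire, 6 burn out
  .F...
  F....
  .....
  F....
  TF...
  TTF..

.F...
F....
.....
F....
TF...
TTF..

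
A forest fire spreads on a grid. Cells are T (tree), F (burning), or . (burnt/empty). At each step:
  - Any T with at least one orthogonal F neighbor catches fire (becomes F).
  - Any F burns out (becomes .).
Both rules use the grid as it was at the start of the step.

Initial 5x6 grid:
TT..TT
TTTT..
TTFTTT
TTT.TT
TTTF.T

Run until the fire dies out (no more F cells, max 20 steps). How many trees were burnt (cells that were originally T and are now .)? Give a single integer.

Answer: 20

Derivation:
Step 1: +5 fires, +2 burnt (F count now 5)
Step 2: +6 fires, +5 burnt (F count now 6)
Step 3: +6 fires, +6 burnt (F count now 6)
Step 4: +2 fires, +6 burnt (F count now 2)
Step 5: +1 fires, +2 burnt (F count now 1)
Step 6: +0 fires, +1 burnt (F count now 0)
Fire out after step 6
Initially T: 22, now '.': 28
Total burnt (originally-T cells now '.'): 20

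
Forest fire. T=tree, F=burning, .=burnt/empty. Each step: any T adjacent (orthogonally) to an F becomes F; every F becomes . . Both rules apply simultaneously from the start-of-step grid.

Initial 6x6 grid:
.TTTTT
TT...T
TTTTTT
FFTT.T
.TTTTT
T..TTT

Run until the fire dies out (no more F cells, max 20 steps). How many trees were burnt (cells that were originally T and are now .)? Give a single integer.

Step 1: +4 fires, +2 burnt (F count now 4)
Step 2: +5 fires, +4 burnt (F count now 5)
Step 3: +3 fires, +5 burnt (F count now 3)
Step 4: +4 fires, +3 burnt (F count now 4)
Step 5: +4 fires, +4 burnt (F count now 4)
Step 6: +4 fires, +4 burnt (F count now 4)
Step 7: +1 fires, +4 burnt (F count now 1)
Step 8: +0 fires, +1 burnt (F count now 0)
Fire out after step 8
Initially T: 26, now '.': 35
Total burnt (originally-T cells now '.'): 25

Answer: 25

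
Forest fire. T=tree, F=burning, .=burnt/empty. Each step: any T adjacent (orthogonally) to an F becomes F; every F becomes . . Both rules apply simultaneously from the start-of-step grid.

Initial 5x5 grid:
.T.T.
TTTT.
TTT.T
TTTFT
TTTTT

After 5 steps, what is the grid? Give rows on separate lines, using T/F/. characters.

Step 1: 3 trees catch fire, 1 burn out
  .T.T.
  TTTT.
  TTT.T
  TTF.F
  TTTFT
Step 2: 5 trees catch fire, 3 burn out
  .T.T.
  TTTT.
  TTF.F
  TF...
  TTF.F
Step 3: 4 trees catch fire, 5 burn out
  .T.T.
  TTFT.
  TF...
  F....
  TF...
Step 4: 4 trees catch fire, 4 burn out
  .T.T.
  TF.F.
  F....
  .....
  F....
Step 5: 3 trees catch fire, 4 burn out
  .F.F.
  F....
  .....
  .....
  .....

.F.F.
F....
.....
.....
.....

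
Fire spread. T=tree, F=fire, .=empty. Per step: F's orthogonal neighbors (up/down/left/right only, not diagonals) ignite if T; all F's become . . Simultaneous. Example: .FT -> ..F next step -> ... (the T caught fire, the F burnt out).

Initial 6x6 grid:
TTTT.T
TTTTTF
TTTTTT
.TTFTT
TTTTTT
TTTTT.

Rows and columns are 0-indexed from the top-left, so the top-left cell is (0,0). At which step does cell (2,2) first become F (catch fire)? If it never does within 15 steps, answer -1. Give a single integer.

Step 1: cell (2,2)='T' (+7 fires, +2 burnt)
Step 2: cell (2,2)='F' (+8 fires, +7 burnt)
  -> target ignites at step 2
Step 3: cell (2,2)='.' (+7 fires, +8 burnt)
Step 4: cell (2,2)='.' (+5 fires, +7 burnt)
Step 5: cell (2,2)='.' (+3 fires, +5 burnt)
Step 6: cell (2,2)='.' (+1 fires, +3 burnt)
Step 7: cell (2,2)='.' (+0 fires, +1 burnt)
  fire out at step 7

2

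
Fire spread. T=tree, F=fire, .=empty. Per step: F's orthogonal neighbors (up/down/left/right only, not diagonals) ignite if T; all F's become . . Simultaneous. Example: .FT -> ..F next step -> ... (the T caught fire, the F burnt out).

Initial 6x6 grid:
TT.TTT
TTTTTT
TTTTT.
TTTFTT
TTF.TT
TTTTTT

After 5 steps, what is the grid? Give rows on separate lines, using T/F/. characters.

Step 1: 5 trees catch fire, 2 burn out
  TT.TTT
  TTTTTT
  TTTFT.
  TTF.FT
  TF..TT
  TTFTTT
Step 2: 9 trees catch fire, 5 burn out
  TT.TTT
  TTTFTT
  TTF.F.
  TF...F
  F...FT
  TF.FTT
Step 3: 8 trees catch fire, 9 burn out
  TT.FTT
  TTF.FT
  TF....
  F.....
  .....F
  F...FT
Step 4: 5 trees catch fire, 8 burn out
  TT..FT
  TF...F
  F.....
  ......
  ......
  .....F
Step 5: 3 trees catch fire, 5 burn out
  TF...F
  F.....
  ......
  ......
  ......
  ......

TF...F
F.....
......
......
......
......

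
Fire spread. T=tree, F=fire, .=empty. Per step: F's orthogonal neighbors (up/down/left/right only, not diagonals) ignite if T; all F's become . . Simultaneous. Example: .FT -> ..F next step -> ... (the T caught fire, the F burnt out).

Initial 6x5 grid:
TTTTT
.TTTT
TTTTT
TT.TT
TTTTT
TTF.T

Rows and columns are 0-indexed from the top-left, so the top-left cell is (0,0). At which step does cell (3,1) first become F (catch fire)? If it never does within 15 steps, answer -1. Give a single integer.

Step 1: cell (3,1)='T' (+2 fires, +1 burnt)
Step 2: cell (3,1)='T' (+3 fires, +2 burnt)
Step 3: cell (3,1)='F' (+4 fires, +3 burnt)
  -> target ignites at step 3
Step 4: cell (3,1)='.' (+5 fires, +4 burnt)
Step 5: cell (3,1)='.' (+5 fires, +5 burnt)
Step 6: cell (3,1)='.' (+4 fires, +5 burnt)
Step 7: cell (3,1)='.' (+3 fires, +4 burnt)
Step 8: cell (3,1)='.' (+0 fires, +3 burnt)
  fire out at step 8

3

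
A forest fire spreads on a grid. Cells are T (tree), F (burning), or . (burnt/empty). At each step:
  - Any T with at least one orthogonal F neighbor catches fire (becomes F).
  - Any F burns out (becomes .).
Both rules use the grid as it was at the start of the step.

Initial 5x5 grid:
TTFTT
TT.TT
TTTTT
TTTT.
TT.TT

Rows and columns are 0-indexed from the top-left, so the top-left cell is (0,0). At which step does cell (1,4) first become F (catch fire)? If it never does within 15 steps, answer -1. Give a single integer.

Step 1: cell (1,4)='T' (+2 fires, +1 burnt)
Step 2: cell (1,4)='T' (+4 fires, +2 burnt)
Step 3: cell (1,4)='F' (+4 fires, +4 burnt)
  -> target ignites at step 3
Step 4: cell (1,4)='.' (+5 fires, +4 burnt)
Step 5: cell (1,4)='.' (+4 fires, +5 burnt)
Step 6: cell (1,4)='.' (+2 fires, +4 burnt)
Step 7: cell (1,4)='.' (+0 fires, +2 burnt)
  fire out at step 7

3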